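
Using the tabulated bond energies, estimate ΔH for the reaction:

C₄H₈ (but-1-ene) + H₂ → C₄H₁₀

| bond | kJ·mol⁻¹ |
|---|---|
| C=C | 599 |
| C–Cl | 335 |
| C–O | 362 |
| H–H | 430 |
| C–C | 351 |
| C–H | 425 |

ΔH ≈ −172 kJ

Bonds broken (reactants):
  C–C: 2 × 351 = 702
  C–H: 8 × 425 = 3400
  C=C: 1 × 599 = 599
  H–H: 1 × 430 = 430
  Σ(broken) = 5131 kJ
Bonds formed (products):
  C–C: 3 × 351 = 1053
  C–H: 10 × 425 = 4250
  Σ(formed) = 5303 kJ
ΔH = Σ(broken) − Σ(formed) = 5131 − 5303 = −172 kJ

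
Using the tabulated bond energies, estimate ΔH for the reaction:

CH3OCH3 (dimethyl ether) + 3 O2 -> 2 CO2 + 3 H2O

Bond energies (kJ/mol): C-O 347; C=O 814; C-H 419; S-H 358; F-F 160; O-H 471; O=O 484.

Bonds broken (reactants):
  C-H: 6 × 419 = 2514
  C-O: 2 × 347 = 694
  O=O: 3 × 484 = 1452
  Σ(broken) = 4660 kJ
Bonds formed (products):
  C=O: 4 × 814 = 3256
  O-H: 6 × 471 = 2826
  Σ(formed) = 6082 kJ
ΔH = Σ(broken) − Σ(formed) = 4660 − 6082 = −1422 kJ

ΔH ≈ −1422 kJ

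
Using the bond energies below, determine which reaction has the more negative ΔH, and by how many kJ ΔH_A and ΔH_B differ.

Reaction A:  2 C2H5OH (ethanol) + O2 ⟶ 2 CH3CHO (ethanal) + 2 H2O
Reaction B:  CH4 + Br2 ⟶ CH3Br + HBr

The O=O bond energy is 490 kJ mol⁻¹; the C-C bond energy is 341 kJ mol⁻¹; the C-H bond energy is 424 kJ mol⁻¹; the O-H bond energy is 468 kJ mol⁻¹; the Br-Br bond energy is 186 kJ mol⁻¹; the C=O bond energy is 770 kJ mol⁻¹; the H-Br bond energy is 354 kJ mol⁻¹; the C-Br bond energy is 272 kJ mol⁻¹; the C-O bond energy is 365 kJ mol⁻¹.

Reaction A:
  Bonds broken (reactants):
    C-C: 2 × 341 = 682
    C-H: 10 × 424 = 4240
    C-O: 2 × 365 = 730
    O-H: 2 × 468 = 936
    O=O: 1 × 490 = 490
    Σ(broken) = 7078 kJ
  Bonds formed (products):
    C-C: 2 × 341 = 682
    C-H: 8 × 424 = 3392
    C=O: 2 × 770 = 1540
    O-H: 4 × 468 = 1872
    Σ(formed) = 7486 kJ
  ΔH_A = 7078 − 7486 = −408 kJ
Reaction B:
  Bonds broken (reactants):
    Br-Br: 1 × 186 = 186
    C-H: 4 × 424 = 1696
    Σ(broken) = 1882 kJ
  Bonds formed (products):
    C-Br: 1 × 272 = 272
    C-H: 3 × 424 = 1272
    H-Br: 1 × 354 = 354
    Σ(formed) = 1898 kJ
  ΔH_B = 1882 − 1898 = −16 kJ
ΔH_A − ΔH_B = −392 kJ, so reaction A has the more negative ΔH; |ΔH_A − ΔH_B| = 392 kJ.

Reaction A, by 392 kJ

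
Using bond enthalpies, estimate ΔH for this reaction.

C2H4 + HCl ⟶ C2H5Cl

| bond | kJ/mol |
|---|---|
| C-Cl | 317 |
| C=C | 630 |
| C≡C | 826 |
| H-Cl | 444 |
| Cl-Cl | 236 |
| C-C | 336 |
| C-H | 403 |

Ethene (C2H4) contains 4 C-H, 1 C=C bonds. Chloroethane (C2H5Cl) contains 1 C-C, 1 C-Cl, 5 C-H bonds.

ΔH ≈ +18 kJ

Bonds broken (reactants):
  C-H: 4 × 403 = 1612
  C=C: 1 × 630 = 630
  H-Cl: 1 × 444 = 444
  Σ(broken) = 2686 kJ
Bonds formed (products):
  C-C: 1 × 336 = 336
  C-Cl: 1 × 317 = 317
  C-H: 5 × 403 = 2015
  Σ(formed) = 2668 kJ
ΔH = Σ(broken) − Σ(formed) = 2686 − 2668 = +18 kJ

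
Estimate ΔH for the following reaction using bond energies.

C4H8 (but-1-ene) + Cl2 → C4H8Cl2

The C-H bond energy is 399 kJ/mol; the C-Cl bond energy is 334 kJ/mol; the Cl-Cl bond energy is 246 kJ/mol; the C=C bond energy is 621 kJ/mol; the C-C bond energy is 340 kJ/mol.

Bonds broken (reactants):
  C-C: 2 × 340 = 680
  C-H: 8 × 399 = 3192
  C=C: 1 × 621 = 621
  Cl-Cl: 1 × 246 = 246
  Σ(broken) = 4739 kJ
Bonds formed (products):
  C-C: 3 × 340 = 1020
  C-Cl: 2 × 334 = 668
  C-H: 8 × 399 = 3192
  Σ(formed) = 4880 kJ
ΔH = Σ(broken) − Σ(formed) = 4739 − 4880 = −141 kJ

ΔH ≈ −141 kJ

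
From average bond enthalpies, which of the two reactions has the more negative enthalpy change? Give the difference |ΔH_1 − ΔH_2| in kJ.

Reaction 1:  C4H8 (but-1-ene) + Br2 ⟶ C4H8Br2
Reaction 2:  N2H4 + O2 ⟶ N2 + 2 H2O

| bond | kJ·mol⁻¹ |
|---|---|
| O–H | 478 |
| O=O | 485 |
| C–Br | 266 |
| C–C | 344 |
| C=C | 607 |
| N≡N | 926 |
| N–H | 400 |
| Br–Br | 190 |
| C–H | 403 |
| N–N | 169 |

Reaction 2, by 505 kJ

Reaction 1:
  Bonds broken (reactants):
    Br–Br: 1 × 190 = 190
    C–C: 2 × 344 = 688
    C–H: 8 × 403 = 3224
    C=C: 1 × 607 = 607
    Σ(broken) = 4709 kJ
  Bonds formed (products):
    C–Br: 2 × 266 = 532
    C–C: 3 × 344 = 1032
    C–H: 8 × 403 = 3224
    Σ(formed) = 4788 kJ
  ΔH_1 = 4709 − 4788 = −79 kJ
Reaction 2:
  Bonds broken (reactants):
    N–H: 4 × 400 = 1600
    N–N: 1 × 169 = 169
    O=O: 1 × 485 = 485
    Σ(broken) = 2254 kJ
  Bonds formed (products):
    N≡N: 1 × 926 = 926
    O–H: 4 × 478 = 1912
    Σ(formed) = 2838 kJ
  ΔH_2 = 2254 − 2838 = −584 kJ
ΔH_1 − ΔH_2 = +505 kJ, so reaction 2 has the more negative ΔH; |ΔH_1 − ΔH_2| = 505 kJ.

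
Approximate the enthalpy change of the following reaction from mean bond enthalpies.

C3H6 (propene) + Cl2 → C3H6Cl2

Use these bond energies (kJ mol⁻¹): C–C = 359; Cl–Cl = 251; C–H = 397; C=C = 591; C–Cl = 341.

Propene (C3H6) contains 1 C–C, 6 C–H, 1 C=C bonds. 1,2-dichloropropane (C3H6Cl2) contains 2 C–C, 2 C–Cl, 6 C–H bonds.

ΔH ≈ −199 kJ

Bonds broken (reactants):
  C–C: 1 × 359 = 359
  C–H: 6 × 397 = 2382
  C=C: 1 × 591 = 591
  Cl–Cl: 1 × 251 = 251
  Σ(broken) = 3583 kJ
Bonds formed (products):
  C–C: 2 × 359 = 718
  C–Cl: 2 × 341 = 682
  C–H: 6 × 397 = 2382
  Σ(formed) = 3782 kJ
ΔH = Σ(broken) − Σ(formed) = 3583 − 3782 = −199 kJ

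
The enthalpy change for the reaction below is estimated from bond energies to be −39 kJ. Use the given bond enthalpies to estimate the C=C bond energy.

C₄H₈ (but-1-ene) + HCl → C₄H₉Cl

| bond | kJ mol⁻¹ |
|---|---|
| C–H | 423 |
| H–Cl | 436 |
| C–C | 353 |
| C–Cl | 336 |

D(C=C) ≈ 637 kJ/mol

Let D be the C=C bond energy.
Σ(broken) = 2×353 + 8×423 + 1×D + 1×436 = 4526 + D
Σ(formed) = 3×353 + 1×336 + 9×423 = 5202
ΔH = Σ(broken) − Σ(formed) = (4526 + D) − (5202) = −676 + D
Setting this equal to −39 kJ gives D = 637 kJ/mol.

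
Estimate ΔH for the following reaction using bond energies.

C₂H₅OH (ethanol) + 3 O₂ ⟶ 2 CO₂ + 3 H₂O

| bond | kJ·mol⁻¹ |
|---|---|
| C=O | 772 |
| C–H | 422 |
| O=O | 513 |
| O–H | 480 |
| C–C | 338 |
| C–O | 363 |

ΔH ≈ −1138 kJ

Bonds broken (reactants):
  C–C: 1 × 338 = 338
  C–H: 5 × 422 = 2110
  C–O: 1 × 363 = 363
  O–H: 1 × 480 = 480
  O=O: 3 × 513 = 1539
  Σ(broken) = 4830 kJ
Bonds formed (products):
  C=O: 4 × 772 = 3088
  O–H: 6 × 480 = 2880
  Σ(formed) = 5968 kJ
ΔH = Σ(broken) − Σ(formed) = 4830 − 5968 = −1138 kJ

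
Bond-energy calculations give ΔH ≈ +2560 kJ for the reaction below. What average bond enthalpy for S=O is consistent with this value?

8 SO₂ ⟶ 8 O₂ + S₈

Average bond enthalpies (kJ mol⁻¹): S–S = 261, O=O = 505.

Let D be the S=O bond energy.
Σ(broken) = 16×D = 16D
Σ(formed) = 8×505 + 8×261 = 6128
ΔH = Σ(broken) − Σ(formed) = (16D) − (6128) = −6128 + 16D
Setting this equal to +2560 kJ gives 16D = 8688, so D = 543 kJ/mol.

D(S=O) ≈ 543 kJ/mol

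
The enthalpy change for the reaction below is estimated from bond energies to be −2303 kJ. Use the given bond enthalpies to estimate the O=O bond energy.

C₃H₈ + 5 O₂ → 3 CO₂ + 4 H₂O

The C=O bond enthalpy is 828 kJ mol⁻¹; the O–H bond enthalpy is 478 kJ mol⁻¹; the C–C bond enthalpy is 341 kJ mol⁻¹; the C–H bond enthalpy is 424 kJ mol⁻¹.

Let D be the O=O bond energy.
Σ(broken) = 2×341 + 8×424 + 5×D = 4074 + 5D
Σ(formed) = 6×828 + 8×478 = 8792
ΔH = Σ(broken) − Σ(formed) = (4074 + 5D) − (8792) = −4718 + 5D
Setting this equal to −2303 kJ gives 5D = 2415, so D = 483 kJ/mol.

D(O=O) ≈ 483 kJ/mol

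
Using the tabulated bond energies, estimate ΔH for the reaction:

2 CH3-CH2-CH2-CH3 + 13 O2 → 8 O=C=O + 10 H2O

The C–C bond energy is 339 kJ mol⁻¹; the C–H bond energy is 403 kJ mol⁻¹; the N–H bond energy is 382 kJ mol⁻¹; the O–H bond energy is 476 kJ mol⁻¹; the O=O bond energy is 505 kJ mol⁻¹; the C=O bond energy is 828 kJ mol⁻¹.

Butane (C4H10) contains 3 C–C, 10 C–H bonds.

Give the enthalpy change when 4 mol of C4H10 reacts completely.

Bonds broken (reactants):
  C–C: 6 × 339 = 2034
  C–H: 20 × 403 = 8060
  O=O: 13 × 505 = 6565
  Σ(broken) = 16659 kJ
Bonds formed (products):
  C=O: 16 × 828 = 13248
  O–H: 20 × 476 = 9520
  Σ(formed) = 22768 kJ
ΔH = Σ(broken) − Σ(formed) = 16659 − 22768 = −6109 kJ
For 2× the reaction as written: 2 × (−6109) = −12218 kJ

ΔH = −12218 kJ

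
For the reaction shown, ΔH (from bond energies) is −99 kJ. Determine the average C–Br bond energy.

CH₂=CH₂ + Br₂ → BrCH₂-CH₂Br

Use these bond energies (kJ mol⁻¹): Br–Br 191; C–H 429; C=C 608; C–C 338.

Let D be the C–Br bond energy.
Σ(broken) = 1×191 + 4×429 + 1×608 = 2515
Σ(formed) = 2×D + 1×338 + 4×429 = 2054 + 2D
ΔH = Σ(broken) − Σ(formed) = (2515) − (2054 + 2D) = +461 − 2D
Setting this equal to −99 kJ gives 2D = 560, so D = 280 kJ/mol.

D(C–Br) ≈ 280 kJ/mol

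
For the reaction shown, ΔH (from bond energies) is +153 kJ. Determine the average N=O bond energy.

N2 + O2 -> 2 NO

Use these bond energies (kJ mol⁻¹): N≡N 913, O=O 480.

Let D be the N=O bond energy.
Σ(broken) = 1×913 + 1×480 = 1393
Σ(formed) = 2×D = 2D
ΔH = Σ(broken) − Σ(formed) = (1393) − (2D) = +1393 − 2D
Setting this equal to +153 kJ gives 2D = 1240, so D = 620 kJ/mol.

D(N=O) ≈ 620 kJ/mol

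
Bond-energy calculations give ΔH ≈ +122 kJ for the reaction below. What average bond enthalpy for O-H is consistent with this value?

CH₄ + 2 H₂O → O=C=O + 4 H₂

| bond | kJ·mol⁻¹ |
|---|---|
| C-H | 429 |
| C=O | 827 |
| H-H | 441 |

D(O-H) ≈ 456 kJ/mol

Let D be the O-H bond energy.
Σ(broken) = 4×429 + 4×D = 1716 + 4D
Σ(formed) = 2×827 + 4×441 = 3418
ΔH = Σ(broken) − Σ(formed) = (1716 + 4D) − (3418) = −1702 + 4D
Setting this equal to +122 kJ gives 4D = 1824, so D = 456 kJ/mol.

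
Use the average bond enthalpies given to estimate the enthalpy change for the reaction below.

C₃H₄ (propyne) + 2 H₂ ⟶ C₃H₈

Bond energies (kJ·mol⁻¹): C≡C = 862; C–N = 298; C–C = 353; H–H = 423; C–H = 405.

Bonds broken (reactants):
  C≡C: 1 × 862 = 862
  C–C: 1 × 353 = 353
  C–H: 4 × 405 = 1620
  H–H: 2 × 423 = 846
  Σ(broken) = 3681 kJ
Bonds formed (products):
  C–C: 2 × 353 = 706
  C–H: 8 × 405 = 3240
  Σ(formed) = 3946 kJ
ΔH = Σ(broken) − Σ(formed) = 3681 − 3946 = −265 kJ

ΔH ≈ −265 kJ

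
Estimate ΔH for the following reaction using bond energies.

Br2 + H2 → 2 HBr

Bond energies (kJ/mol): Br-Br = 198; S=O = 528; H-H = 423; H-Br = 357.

ΔH ≈ −93 kJ

Bonds broken (reactants):
  Br-Br: 1 × 198 = 198
  H-H: 1 × 423 = 423
  Σ(broken) = 621 kJ
Bonds formed (products):
  H-Br: 2 × 357 = 714
  Σ(formed) = 714 kJ
ΔH = Σ(broken) − Σ(formed) = 621 − 714 = −93 kJ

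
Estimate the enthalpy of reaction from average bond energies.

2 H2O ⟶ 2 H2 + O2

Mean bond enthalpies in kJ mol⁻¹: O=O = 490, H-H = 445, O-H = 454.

Bonds broken (reactants):
  O-H: 4 × 454 = 1816
  Σ(broken) = 1816 kJ
Bonds formed (products):
  H-H: 2 × 445 = 890
  O=O: 1 × 490 = 490
  Σ(formed) = 1380 kJ
ΔH = Σ(broken) − Σ(formed) = 1816 − 1380 = +436 kJ

ΔH ≈ +436 kJ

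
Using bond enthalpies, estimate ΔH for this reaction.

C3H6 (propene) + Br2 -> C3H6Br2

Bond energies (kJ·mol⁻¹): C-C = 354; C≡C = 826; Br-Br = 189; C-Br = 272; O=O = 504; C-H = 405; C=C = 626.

Bonds broken (reactants):
  Br-Br: 1 × 189 = 189
  C-C: 1 × 354 = 354
  C-H: 6 × 405 = 2430
  C=C: 1 × 626 = 626
  Σ(broken) = 3599 kJ
Bonds formed (products):
  C-Br: 2 × 272 = 544
  C-C: 2 × 354 = 708
  C-H: 6 × 405 = 2430
  Σ(formed) = 3682 kJ
ΔH = Σ(broken) − Σ(formed) = 3599 − 3682 = −83 kJ

ΔH ≈ −83 kJ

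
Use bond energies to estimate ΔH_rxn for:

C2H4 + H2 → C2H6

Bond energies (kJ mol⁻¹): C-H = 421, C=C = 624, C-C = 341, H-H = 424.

ΔH ≈ −135 kJ

Bonds broken (reactants):
  C-H: 4 × 421 = 1684
  C=C: 1 × 624 = 624
  H-H: 1 × 424 = 424
  Σ(broken) = 2732 kJ
Bonds formed (products):
  C-C: 1 × 341 = 341
  C-H: 6 × 421 = 2526
  Σ(formed) = 2867 kJ
ΔH = Σ(broken) − Σ(formed) = 2732 − 2867 = −135 kJ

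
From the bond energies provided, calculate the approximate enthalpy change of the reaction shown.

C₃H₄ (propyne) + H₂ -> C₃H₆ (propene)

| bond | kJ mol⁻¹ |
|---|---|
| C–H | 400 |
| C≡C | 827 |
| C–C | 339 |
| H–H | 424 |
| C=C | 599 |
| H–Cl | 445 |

ΔH ≈ −148 kJ

Bonds broken (reactants):
  C≡C: 1 × 827 = 827
  C–C: 1 × 339 = 339
  C–H: 4 × 400 = 1600
  H–H: 1 × 424 = 424
  Σ(broken) = 3190 kJ
Bonds formed (products):
  C–C: 1 × 339 = 339
  C–H: 6 × 400 = 2400
  C=C: 1 × 599 = 599
  Σ(formed) = 3338 kJ
ΔH = Σ(broken) − Σ(formed) = 3190 − 3338 = −148 kJ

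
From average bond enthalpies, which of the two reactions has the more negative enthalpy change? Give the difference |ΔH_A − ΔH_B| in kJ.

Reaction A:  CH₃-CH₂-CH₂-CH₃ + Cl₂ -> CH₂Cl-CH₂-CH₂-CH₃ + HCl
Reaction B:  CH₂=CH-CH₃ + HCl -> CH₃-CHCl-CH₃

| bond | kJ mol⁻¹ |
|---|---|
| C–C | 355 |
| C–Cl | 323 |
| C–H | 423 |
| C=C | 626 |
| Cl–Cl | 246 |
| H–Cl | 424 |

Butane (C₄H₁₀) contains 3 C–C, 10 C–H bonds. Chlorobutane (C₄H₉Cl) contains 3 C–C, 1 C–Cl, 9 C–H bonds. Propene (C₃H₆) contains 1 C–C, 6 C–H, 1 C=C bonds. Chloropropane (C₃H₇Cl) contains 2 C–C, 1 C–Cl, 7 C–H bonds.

Reaction A, by 27 kJ

Reaction A:
  Bonds broken (reactants):
    C–C: 3 × 355 = 1065
    C–H: 10 × 423 = 4230
    Cl–Cl: 1 × 246 = 246
    Σ(broken) = 5541 kJ
  Bonds formed (products):
    C–C: 3 × 355 = 1065
    C–Cl: 1 × 323 = 323
    C–H: 9 × 423 = 3807
    H–Cl: 1 × 424 = 424
    Σ(formed) = 5619 kJ
  ΔH_A = 5541 − 5619 = −78 kJ
Reaction B:
  Bonds broken (reactants):
    C–C: 1 × 355 = 355
    C–H: 6 × 423 = 2538
    C=C: 1 × 626 = 626
    H–Cl: 1 × 424 = 424
    Σ(broken) = 3943 kJ
  Bonds formed (products):
    C–C: 2 × 355 = 710
    C–Cl: 1 × 323 = 323
    C–H: 7 × 423 = 2961
    Σ(formed) = 3994 kJ
  ΔH_B = 3943 − 3994 = −51 kJ
ΔH_A − ΔH_B = −27 kJ, so reaction A has the more negative ΔH; |ΔH_A − ΔH_B| = 27 kJ.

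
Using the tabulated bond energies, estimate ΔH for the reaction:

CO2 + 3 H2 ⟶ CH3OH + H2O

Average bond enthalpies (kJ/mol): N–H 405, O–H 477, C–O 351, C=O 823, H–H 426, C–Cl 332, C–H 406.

ΔH ≈ −76 kJ

Bonds broken (reactants):
  C=O: 2 × 823 = 1646
  H–H: 3 × 426 = 1278
  Σ(broken) = 2924 kJ
Bonds formed (products):
  C–H: 3 × 406 = 1218
  C–O: 1 × 351 = 351
  O–H: 3 × 477 = 1431
  Σ(formed) = 3000 kJ
ΔH = Σ(broken) − Σ(formed) = 2924 − 3000 = −76 kJ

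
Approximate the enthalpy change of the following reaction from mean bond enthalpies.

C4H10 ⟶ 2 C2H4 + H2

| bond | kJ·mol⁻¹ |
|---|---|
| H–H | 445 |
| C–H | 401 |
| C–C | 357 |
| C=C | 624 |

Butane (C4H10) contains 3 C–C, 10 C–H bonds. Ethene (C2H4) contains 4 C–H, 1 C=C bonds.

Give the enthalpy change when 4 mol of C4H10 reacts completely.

ΔH = +720 kJ

Bonds broken (reactants):
  C–C: 3 × 357 = 1071
  C–H: 10 × 401 = 4010
  Σ(broken) = 5081 kJ
Bonds formed (products):
  C–H: 8 × 401 = 3208
  C=C: 2 × 624 = 1248
  H–H: 1 × 445 = 445
  Σ(formed) = 4901 kJ
ΔH = Σ(broken) − Σ(formed) = 5081 − 4901 = +180 kJ
For 4× the reaction as written: 4 × (+180) = +720 kJ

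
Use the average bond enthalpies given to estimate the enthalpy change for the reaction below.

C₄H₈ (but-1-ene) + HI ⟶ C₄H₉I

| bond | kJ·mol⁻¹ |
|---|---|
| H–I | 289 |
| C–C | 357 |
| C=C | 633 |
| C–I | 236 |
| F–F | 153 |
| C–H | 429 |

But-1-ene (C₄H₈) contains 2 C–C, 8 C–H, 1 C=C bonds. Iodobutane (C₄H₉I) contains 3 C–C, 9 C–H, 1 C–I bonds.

Bonds broken (reactants):
  C–C: 2 × 357 = 714
  C–H: 8 × 429 = 3432
  C=C: 1 × 633 = 633
  H–I: 1 × 289 = 289
  Σ(broken) = 5068 kJ
Bonds formed (products):
  C–C: 3 × 357 = 1071
  C–H: 9 × 429 = 3861
  C–I: 1 × 236 = 236
  Σ(formed) = 5168 kJ
ΔH = Σ(broken) − Σ(formed) = 5068 − 5168 = −100 kJ

ΔH ≈ −100 kJ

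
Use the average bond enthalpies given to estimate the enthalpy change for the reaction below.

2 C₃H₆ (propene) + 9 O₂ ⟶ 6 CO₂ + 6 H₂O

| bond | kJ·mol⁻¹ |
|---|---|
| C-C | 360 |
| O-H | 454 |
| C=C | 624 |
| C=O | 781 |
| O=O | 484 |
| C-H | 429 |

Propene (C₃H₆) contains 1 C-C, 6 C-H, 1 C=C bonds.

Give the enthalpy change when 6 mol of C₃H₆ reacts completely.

ΔH = −10044 kJ

Bonds broken (reactants):
  C-C: 2 × 360 = 720
  C-H: 12 × 429 = 5148
  C=C: 2 × 624 = 1248
  O=O: 9 × 484 = 4356
  Σ(broken) = 11472 kJ
Bonds formed (products):
  C=O: 12 × 781 = 9372
  O-H: 12 × 454 = 5448
  Σ(formed) = 14820 kJ
ΔH = Σ(broken) − Σ(formed) = 11472 − 14820 = −3348 kJ
For 3× the reaction as written: 3 × (−3348) = −10044 kJ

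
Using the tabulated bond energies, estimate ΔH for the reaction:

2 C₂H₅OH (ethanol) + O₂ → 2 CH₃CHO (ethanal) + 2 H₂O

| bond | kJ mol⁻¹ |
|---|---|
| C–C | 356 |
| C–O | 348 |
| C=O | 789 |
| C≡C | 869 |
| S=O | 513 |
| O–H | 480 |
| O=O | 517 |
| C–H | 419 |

ΔH ≈ −487 kJ

Bonds broken (reactants):
  C–C: 2 × 356 = 712
  C–H: 10 × 419 = 4190
  C–O: 2 × 348 = 696
  O–H: 2 × 480 = 960
  O=O: 1 × 517 = 517
  Σ(broken) = 7075 kJ
Bonds formed (products):
  C–C: 2 × 356 = 712
  C–H: 8 × 419 = 3352
  C=O: 2 × 789 = 1578
  O–H: 4 × 480 = 1920
  Σ(formed) = 7562 kJ
ΔH = Σ(broken) − Σ(formed) = 7075 − 7562 = −487 kJ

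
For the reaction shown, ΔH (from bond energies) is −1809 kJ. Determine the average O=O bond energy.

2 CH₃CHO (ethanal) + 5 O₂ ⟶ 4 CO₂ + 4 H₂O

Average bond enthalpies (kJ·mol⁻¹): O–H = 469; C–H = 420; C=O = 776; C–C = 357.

Let D be the O=O bond energy.
Σ(broken) = 2×357 + 8×420 + 2×776 + 5×D = 5626 + 5D
Σ(formed) = 8×776 + 8×469 = 9960
ΔH = Σ(broken) − Σ(formed) = (5626 + 5D) − (9960) = −4334 + 5D
Setting this equal to −1809 kJ gives 5D = 2525, so D = 505 kJ/mol.

D(O=O) ≈ 505 kJ/mol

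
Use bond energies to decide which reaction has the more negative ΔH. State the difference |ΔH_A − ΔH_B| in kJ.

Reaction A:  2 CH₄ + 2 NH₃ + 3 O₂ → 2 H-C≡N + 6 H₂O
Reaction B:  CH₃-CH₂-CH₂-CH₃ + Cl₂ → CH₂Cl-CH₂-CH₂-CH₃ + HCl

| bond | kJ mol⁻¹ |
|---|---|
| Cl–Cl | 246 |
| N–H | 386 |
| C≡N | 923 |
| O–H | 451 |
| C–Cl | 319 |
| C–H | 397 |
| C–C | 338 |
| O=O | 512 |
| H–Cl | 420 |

Reaction A, by 928 kJ

Reaction A:
  Bonds broken (reactants):
    C–H: 8 × 397 = 3176
    N–H: 6 × 386 = 2316
    O=O: 3 × 512 = 1536
    Σ(broken) = 7028 kJ
  Bonds formed (products):
    C≡N: 2 × 923 = 1846
    C–H: 2 × 397 = 794
    O–H: 12 × 451 = 5412
    Σ(formed) = 8052 kJ
  ΔH_A = 7028 − 8052 = −1024 kJ
Reaction B:
  Bonds broken (reactants):
    C–C: 3 × 338 = 1014
    C–H: 10 × 397 = 3970
    Cl–Cl: 1 × 246 = 246
    Σ(broken) = 5230 kJ
  Bonds formed (products):
    C–C: 3 × 338 = 1014
    C–Cl: 1 × 319 = 319
    C–H: 9 × 397 = 3573
    H–Cl: 1 × 420 = 420
    Σ(formed) = 5326 kJ
  ΔH_B = 5230 − 5326 = −96 kJ
ΔH_A − ΔH_B = −928 kJ, so reaction A has the more negative ΔH; |ΔH_A − ΔH_B| = 928 kJ.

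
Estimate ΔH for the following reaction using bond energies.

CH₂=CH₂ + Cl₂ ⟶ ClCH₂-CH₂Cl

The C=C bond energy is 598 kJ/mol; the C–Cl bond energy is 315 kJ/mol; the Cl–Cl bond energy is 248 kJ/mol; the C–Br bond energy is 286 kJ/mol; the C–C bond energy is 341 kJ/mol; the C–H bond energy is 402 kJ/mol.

ΔH ≈ −125 kJ

Bonds broken (reactants):
  C–H: 4 × 402 = 1608
  C=C: 1 × 598 = 598
  Cl–Cl: 1 × 248 = 248
  Σ(broken) = 2454 kJ
Bonds formed (products):
  C–C: 1 × 341 = 341
  C–Cl: 2 × 315 = 630
  C–H: 4 × 402 = 1608
  Σ(formed) = 2579 kJ
ΔH = Σ(broken) − Σ(formed) = 2454 − 2579 = −125 kJ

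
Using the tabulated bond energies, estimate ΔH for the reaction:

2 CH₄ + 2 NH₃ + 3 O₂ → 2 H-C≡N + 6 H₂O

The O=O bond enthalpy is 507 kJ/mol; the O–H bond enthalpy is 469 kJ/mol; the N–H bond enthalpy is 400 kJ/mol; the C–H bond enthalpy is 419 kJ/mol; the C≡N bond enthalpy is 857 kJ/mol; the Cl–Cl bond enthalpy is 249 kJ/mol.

ΔH ≈ −907 kJ

Bonds broken (reactants):
  C–H: 8 × 419 = 3352
  N–H: 6 × 400 = 2400
  O=O: 3 × 507 = 1521
  Σ(broken) = 7273 kJ
Bonds formed (products):
  C≡N: 2 × 857 = 1714
  C–H: 2 × 419 = 838
  O–H: 12 × 469 = 5628
  Σ(formed) = 8180 kJ
ΔH = Σ(broken) − Σ(formed) = 7273 − 8180 = −907 kJ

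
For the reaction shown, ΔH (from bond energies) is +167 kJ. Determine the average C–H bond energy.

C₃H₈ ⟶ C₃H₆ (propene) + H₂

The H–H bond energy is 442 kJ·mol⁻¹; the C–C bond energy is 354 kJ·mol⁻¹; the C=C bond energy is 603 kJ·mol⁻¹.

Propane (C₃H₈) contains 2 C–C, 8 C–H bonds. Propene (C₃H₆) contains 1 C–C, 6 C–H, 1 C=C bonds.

D(C–H) ≈ 429 kJ/mol

Let D be the C–H bond energy.
Σ(broken) = 2×354 + 8×D = 708 + 8D
Σ(formed) = 1×354 + 6×D + 1×603 + 1×442 = 1399 + 6D
ΔH = Σ(broken) − Σ(formed) = (708 + 8D) − (1399 + 6D) = −691 + 2D
Setting this equal to +167 kJ gives 2D = 858, so D = 429 kJ/mol.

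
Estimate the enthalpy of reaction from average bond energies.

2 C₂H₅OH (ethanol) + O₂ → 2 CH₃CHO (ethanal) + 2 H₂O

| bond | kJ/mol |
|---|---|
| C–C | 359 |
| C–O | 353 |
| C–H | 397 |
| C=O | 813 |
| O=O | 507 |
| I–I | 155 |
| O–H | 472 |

Bonds broken (reactants):
  C–C: 2 × 359 = 718
  C–H: 10 × 397 = 3970
  C–O: 2 × 353 = 706
  O–H: 2 × 472 = 944
  O=O: 1 × 507 = 507
  Σ(broken) = 6845 kJ
Bonds formed (products):
  C–C: 2 × 359 = 718
  C–H: 8 × 397 = 3176
  C=O: 2 × 813 = 1626
  O–H: 4 × 472 = 1888
  Σ(formed) = 7408 kJ
ΔH = Σ(broken) − Σ(formed) = 6845 − 7408 = −563 kJ

ΔH ≈ −563 kJ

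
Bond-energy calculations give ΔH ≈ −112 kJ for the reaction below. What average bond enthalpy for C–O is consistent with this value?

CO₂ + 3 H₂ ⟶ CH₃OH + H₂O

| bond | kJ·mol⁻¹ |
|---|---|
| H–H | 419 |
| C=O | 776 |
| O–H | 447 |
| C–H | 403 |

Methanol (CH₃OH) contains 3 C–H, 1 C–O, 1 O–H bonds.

Let D be the C–O bond energy.
Σ(broken) = 2×776 + 3×419 = 2809
Σ(formed) = 3×403 + 1×D + 3×447 = 2550 + D
ΔH = Σ(broken) − Σ(formed) = (2809) − (2550 + D) = +259 − D
Setting this equal to −112 kJ gives D = 371 kJ/mol.

D(C–O) ≈ 371 kJ/mol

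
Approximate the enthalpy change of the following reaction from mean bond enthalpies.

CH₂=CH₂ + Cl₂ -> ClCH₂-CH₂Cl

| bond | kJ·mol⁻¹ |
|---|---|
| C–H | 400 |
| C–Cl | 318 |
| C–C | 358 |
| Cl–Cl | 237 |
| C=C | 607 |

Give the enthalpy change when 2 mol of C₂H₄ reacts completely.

ΔH = −300 kJ

Bonds broken (reactants):
  C–H: 4 × 400 = 1600
  C=C: 1 × 607 = 607
  Cl–Cl: 1 × 237 = 237
  Σ(broken) = 2444 kJ
Bonds formed (products):
  C–C: 1 × 358 = 358
  C–Cl: 2 × 318 = 636
  C–H: 4 × 400 = 1600
  Σ(formed) = 2594 kJ
ΔH = Σ(broken) − Σ(formed) = 2444 − 2594 = −150 kJ
For 2× the reaction as written: 2 × (−150) = −300 kJ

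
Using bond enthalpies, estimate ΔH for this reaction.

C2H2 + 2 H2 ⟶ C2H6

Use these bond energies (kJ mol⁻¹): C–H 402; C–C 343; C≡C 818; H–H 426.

ΔH ≈ −281 kJ

Bonds broken (reactants):
  C≡C: 1 × 818 = 818
  C–H: 2 × 402 = 804
  H–H: 2 × 426 = 852
  Σ(broken) = 2474 kJ
Bonds formed (products):
  C–C: 1 × 343 = 343
  C–H: 6 × 402 = 2412
  Σ(formed) = 2755 kJ
ΔH = Σ(broken) − Σ(formed) = 2474 − 2755 = −281 kJ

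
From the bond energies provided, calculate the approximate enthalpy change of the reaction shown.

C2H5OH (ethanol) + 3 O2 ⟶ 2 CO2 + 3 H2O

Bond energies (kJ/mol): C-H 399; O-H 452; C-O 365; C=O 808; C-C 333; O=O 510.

ΔH ≈ −1269 kJ

Bonds broken (reactants):
  C-C: 1 × 333 = 333
  C-H: 5 × 399 = 1995
  C-O: 1 × 365 = 365
  O-H: 1 × 452 = 452
  O=O: 3 × 510 = 1530
  Σ(broken) = 4675 kJ
Bonds formed (products):
  C=O: 4 × 808 = 3232
  O-H: 6 × 452 = 2712
  Σ(formed) = 5944 kJ
ΔH = Σ(broken) − Σ(formed) = 4675 − 5944 = −1269 kJ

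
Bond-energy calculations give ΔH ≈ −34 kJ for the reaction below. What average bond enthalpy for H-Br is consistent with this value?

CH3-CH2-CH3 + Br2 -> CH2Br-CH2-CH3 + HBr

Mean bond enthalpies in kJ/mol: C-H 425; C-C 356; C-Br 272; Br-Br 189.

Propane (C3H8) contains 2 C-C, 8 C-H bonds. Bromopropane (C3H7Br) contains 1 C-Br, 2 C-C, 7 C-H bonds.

D(H-Br) ≈ 376 kJ/mol

Let D be the H-Br bond energy.
Σ(broken) = 1×189 + 2×356 + 8×425 = 4301
Σ(formed) = 1×272 + 2×356 + 7×425 + 1×D = 3959 + D
ΔH = Σ(broken) − Σ(formed) = (4301) − (3959 + D) = +342 − D
Setting this equal to −34 kJ gives D = 376 kJ/mol.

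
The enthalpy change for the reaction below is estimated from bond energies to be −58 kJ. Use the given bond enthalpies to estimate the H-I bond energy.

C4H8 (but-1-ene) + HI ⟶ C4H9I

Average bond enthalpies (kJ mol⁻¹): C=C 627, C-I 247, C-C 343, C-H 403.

Let D be the H-I bond energy.
Σ(broken) = 2×343 + 8×403 + 1×627 + 1×D = 4537 + D
Σ(formed) = 3×343 + 9×403 + 1×247 = 4903
ΔH = Σ(broken) − Σ(formed) = (4537 + D) − (4903) = −366 + D
Setting this equal to −58 kJ gives D = 308 kJ/mol.

D(H-I) ≈ 308 kJ/mol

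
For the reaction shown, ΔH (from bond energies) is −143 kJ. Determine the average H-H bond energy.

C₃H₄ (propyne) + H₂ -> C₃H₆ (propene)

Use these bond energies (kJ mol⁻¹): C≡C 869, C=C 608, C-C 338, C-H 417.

D(H-H) ≈ 430 kJ/mol

Let D be the H-H bond energy.
Σ(broken) = 1×869 + 1×338 + 4×417 + 1×D = 2875 + D
Σ(formed) = 1×338 + 6×417 + 1×608 = 3448
ΔH = Σ(broken) − Σ(formed) = (2875 + D) − (3448) = −573 + D
Setting this equal to −143 kJ gives D = 430 kJ/mol.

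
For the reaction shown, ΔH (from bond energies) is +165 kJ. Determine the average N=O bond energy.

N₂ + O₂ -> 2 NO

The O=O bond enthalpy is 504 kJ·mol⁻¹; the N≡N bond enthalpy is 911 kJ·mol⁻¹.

D(N=O) ≈ 625 kJ/mol

Let D be the N=O bond energy.
Σ(broken) = 1×911 + 1×504 = 1415
Σ(formed) = 2×D = 2D
ΔH = Σ(broken) − Σ(formed) = (1415) − (2D) = +1415 − 2D
Setting this equal to +165 kJ gives 2D = 1250, so D = 625 kJ/mol.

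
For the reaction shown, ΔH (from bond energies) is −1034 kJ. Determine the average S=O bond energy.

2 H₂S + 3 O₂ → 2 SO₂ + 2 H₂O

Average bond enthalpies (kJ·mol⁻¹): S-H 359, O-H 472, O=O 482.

Let D be the S=O bond energy.
Σ(broken) = 3×482 + 4×359 = 2882
Σ(formed) = 4×472 + 4×D = 1888 + 4D
ΔH = Σ(broken) − Σ(formed) = (2882) − (1888 + 4D) = +994 − 4D
Setting this equal to −1034 kJ gives 4D = 2028, so D = 507 kJ/mol.

D(S=O) ≈ 507 kJ/mol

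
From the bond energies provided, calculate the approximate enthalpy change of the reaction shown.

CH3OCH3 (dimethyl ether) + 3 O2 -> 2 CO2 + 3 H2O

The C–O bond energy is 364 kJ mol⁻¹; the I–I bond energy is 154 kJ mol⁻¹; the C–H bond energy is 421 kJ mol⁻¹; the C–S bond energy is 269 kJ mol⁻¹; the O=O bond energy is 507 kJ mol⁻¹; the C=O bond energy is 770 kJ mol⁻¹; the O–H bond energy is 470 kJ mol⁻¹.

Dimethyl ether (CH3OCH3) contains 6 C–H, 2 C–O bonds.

ΔH ≈ −1125 kJ

Bonds broken (reactants):
  C–H: 6 × 421 = 2526
  C–O: 2 × 364 = 728
  O=O: 3 × 507 = 1521
  Σ(broken) = 4775 kJ
Bonds formed (products):
  C=O: 4 × 770 = 3080
  O–H: 6 × 470 = 2820
  Σ(formed) = 5900 kJ
ΔH = Σ(broken) − Σ(formed) = 4775 − 5900 = −1125 kJ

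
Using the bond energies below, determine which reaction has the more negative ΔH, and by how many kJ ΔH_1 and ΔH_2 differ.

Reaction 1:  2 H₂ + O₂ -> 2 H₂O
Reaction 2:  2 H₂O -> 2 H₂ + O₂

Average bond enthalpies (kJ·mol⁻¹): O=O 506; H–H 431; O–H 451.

Reaction 1:
  Bonds broken (reactants):
    H–H: 2 × 431 = 862
    O=O: 1 × 506 = 506
    Σ(broken) = 1368 kJ
  Bonds formed (products):
    O–H: 4 × 451 = 1804
    Σ(formed) = 1804 kJ
  ΔH_1 = 1368 − 1804 = −436 kJ
Reaction 2:
  Bonds broken (reactants):
    O–H: 4 × 451 = 1804
    Σ(broken) = 1804 kJ
  Bonds formed (products):
    H–H: 2 × 431 = 862
    O=O: 1 × 506 = 506
    Σ(formed) = 1368 kJ
  ΔH_2 = 1804 − 1368 = +436 kJ
ΔH_1 − ΔH_2 = −872 kJ, so reaction 1 has the more negative ΔH; |ΔH_1 − ΔH_2| = 872 kJ.

Reaction 1, by 872 kJ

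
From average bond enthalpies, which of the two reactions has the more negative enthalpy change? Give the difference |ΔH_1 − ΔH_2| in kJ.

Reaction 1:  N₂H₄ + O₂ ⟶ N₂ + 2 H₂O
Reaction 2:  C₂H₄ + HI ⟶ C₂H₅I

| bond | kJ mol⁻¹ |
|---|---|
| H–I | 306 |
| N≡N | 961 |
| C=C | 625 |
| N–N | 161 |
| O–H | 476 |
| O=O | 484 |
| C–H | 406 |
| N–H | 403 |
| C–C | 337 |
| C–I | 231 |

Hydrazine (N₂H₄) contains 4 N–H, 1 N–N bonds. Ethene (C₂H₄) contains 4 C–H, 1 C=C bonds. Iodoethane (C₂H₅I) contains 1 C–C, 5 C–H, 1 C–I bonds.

Reaction 1, by 565 kJ

Reaction 1:
  Bonds broken (reactants):
    N–H: 4 × 403 = 1612
    N–N: 1 × 161 = 161
    O=O: 1 × 484 = 484
    Σ(broken) = 2257 kJ
  Bonds formed (products):
    N≡N: 1 × 961 = 961
    O–H: 4 × 476 = 1904
    Σ(formed) = 2865 kJ
  ΔH_1 = 2257 − 2865 = −608 kJ
Reaction 2:
  Bonds broken (reactants):
    C–H: 4 × 406 = 1624
    C=C: 1 × 625 = 625
    H–I: 1 × 306 = 306
    Σ(broken) = 2555 kJ
  Bonds formed (products):
    C–C: 1 × 337 = 337
    C–H: 5 × 406 = 2030
    C–I: 1 × 231 = 231
    Σ(formed) = 2598 kJ
  ΔH_2 = 2555 − 2598 = −43 kJ
ΔH_1 − ΔH_2 = −565 kJ, so reaction 1 has the more negative ΔH; |ΔH_1 − ΔH_2| = 565 kJ.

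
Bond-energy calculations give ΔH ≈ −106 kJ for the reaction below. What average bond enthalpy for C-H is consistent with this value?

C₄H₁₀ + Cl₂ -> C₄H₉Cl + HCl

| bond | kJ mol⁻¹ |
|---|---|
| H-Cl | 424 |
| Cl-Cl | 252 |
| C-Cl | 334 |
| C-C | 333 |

D(C-H) ≈ 400 kJ/mol

Let D be the C-H bond energy.
Σ(broken) = 3×333 + 10×D + 1×252 = 1251 + 10D
Σ(formed) = 3×333 + 1×334 + 9×D + 1×424 = 1757 + 9D
ΔH = Σ(broken) − Σ(formed) = (1251 + 10D) − (1757 + 9D) = −506 + D
Setting this equal to −106 kJ gives D = 400 kJ/mol.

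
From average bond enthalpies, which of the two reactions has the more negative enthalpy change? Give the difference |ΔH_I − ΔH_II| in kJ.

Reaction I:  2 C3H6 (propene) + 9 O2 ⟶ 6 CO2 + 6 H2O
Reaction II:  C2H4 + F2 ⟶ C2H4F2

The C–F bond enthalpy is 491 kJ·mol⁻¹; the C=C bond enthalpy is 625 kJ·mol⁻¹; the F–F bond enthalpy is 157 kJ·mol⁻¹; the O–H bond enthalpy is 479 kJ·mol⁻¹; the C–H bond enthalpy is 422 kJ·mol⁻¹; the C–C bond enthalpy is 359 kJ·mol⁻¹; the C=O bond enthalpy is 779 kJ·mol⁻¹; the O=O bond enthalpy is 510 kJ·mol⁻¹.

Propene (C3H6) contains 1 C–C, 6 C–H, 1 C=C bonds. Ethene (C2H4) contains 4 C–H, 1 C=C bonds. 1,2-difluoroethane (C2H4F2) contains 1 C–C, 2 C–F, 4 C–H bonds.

Reaction I, by 2915 kJ

Reaction I:
  Bonds broken (reactants):
    C–C: 2 × 359 = 718
    C–H: 12 × 422 = 5064
    C=C: 2 × 625 = 1250
    O=O: 9 × 510 = 4590
    Σ(broken) = 11622 kJ
  Bonds formed (products):
    C=O: 12 × 779 = 9348
    O–H: 12 × 479 = 5748
    Σ(formed) = 15096 kJ
  ΔH_I = 11622 − 15096 = −3474 kJ
Reaction II:
  Bonds broken (reactants):
    C–H: 4 × 422 = 1688
    C=C: 1 × 625 = 625
    F–F: 1 × 157 = 157
    Σ(broken) = 2470 kJ
  Bonds formed (products):
    C–C: 1 × 359 = 359
    C–F: 2 × 491 = 982
    C–H: 4 × 422 = 1688
    Σ(formed) = 3029 kJ
  ΔH_II = 2470 − 3029 = −559 kJ
ΔH_I − ΔH_II = −2915 kJ, so reaction I has the more negative ΔH; |ΔH_I − ΔH_II| = 2915 kJ.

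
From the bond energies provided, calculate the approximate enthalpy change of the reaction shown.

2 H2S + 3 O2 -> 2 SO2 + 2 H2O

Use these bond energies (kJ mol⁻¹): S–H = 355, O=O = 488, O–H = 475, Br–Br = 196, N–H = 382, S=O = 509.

ΔH ≈ −1052 kJ

Bonds broken (reactants):
  O=O: 3 × 488 = 1464
  S–H: 4 × 355 = 1420
  Σ(broken) = 2884 kJ
Bonds formed (products):
  O–H: 4 × 475 = 1900
  S=O: 4 × 509 = 2036
  Σ(formed) = 3936 kJ
ΔH = Σ(broken) − Σ(formed) = 2884 − 3936 = −1052 kJ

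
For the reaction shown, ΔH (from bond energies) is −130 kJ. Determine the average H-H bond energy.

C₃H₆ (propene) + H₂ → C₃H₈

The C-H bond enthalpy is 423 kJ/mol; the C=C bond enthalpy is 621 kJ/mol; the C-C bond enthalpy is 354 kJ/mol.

Let D be the H-H bond energy.
Σ(broken) = 1×354 + 6×423 + 1×621 + 1×D = 3513 + D
Σ(formed) = 2×354 + 8×423 = 4092
ΔH = Σ(broken) − Σ(formed) = (3513 + D) − (4092) = −579 + D
Setting this equal to −130 kJ gives D = 449 kJ/mol.

D(H-H) ≈ 449 kJ/mol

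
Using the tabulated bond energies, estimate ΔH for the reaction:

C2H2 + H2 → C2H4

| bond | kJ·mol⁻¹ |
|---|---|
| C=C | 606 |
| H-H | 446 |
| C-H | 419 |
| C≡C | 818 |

Bonds broken (reactants):
  C≡C: 1 × 818 = 818
  C-H: 2 × 419 = 838
  H-H: 1 × 446 = 446
  Σ(broken) = 2102 kJ
Bonds formed (products):
  C-H: 4 × 419 = 1676
  C=C: 1 × 606 = 606
  Σ(formed) = 2282 kJ
ΔH = Σ(broken) − Σ(formed) = 2102 − 2282 = −180 kJ

ΔH ≈ −180 kJ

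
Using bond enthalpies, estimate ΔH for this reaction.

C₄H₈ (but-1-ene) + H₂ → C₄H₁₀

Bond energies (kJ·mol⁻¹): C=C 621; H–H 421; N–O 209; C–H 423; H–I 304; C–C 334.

ΔH ≈ −138 kJ

Bonds broken (reactants):
  C–C: 2 × 334 = 668
  C–H: 8 × 423 = 3384
  C=C: 1 × 621 = 621
  H–H: 1 × 421 = 421
  Σ(broken) = 5094 kJ
Bonds formed (products):
  C–C: 3 × 334 = 1002
  C–H: 10 × 423 = 4230
  Σ(formed) = 5232 kJ
ΔH = Σ(broken) − Σ(formed) = 5094 − 5232 = −138 kJ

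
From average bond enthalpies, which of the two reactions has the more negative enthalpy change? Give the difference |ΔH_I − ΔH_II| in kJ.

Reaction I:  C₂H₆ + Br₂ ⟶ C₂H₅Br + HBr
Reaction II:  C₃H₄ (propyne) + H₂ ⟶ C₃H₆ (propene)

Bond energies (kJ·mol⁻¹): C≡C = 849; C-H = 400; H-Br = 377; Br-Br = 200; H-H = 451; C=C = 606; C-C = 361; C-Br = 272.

Reaction I:
  Bonds broken (reactants):
    Br-Br: 1 × 200 = 200
    C-C: 1 × 361 = 361
    C-H: 6 × 400 = 2400
    Σ(broken) = 2961 kJ
  Bonds formed (products):
    C-Br: 1 × 272 = 272
    C-C: 1 × 361 = 361
    C-H: 5 × 400 = 2000
    H-Br: 1 × 377 = 377
    Σ(formed) = 3010 kJ
  ΔH_I = 2961 − 3010 = −49 kJ
Reaction II:
  Bonds broken (reactants):
    C≡C: 1 × 849 = 849
    C-C: 1 × 361 = 361
    C-H: 4 × 400 = 1600
    H-H: 1 × 451 = 451
    Σ(broken) = 3261 kJ
  Bonds formed (products):
    C-C: 1 × 361 = 361
    C-H: 6 × 400 = 2400
    C=C: 1 × 606 = 606
    Σ(formed) = 3367 kJ
  ΔH_II = 3261 − 3367 = −106 kJ
ΔH_I − ΔH_II = +57 kJ, so reaction II has the more negative ΔH; |ΔH_I − ΔH_II| = 57 kJ.

Reaction II, by 57 kJ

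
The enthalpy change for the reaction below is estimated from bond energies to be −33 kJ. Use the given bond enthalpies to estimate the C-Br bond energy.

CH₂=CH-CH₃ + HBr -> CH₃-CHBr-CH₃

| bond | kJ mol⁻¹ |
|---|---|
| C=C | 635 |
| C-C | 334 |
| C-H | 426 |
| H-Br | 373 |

Let D be the C-Br bond energy.
Σ(broken) = 1×334 + 6×426 + 1×635 + 1×373 = 3898
Σ(formed) = 1×D + 2×334 + 7×426 = 3650 + D
ΔH = Σ(broken) − Σ(formed) = (3898) − (3650 + D) = +248 − D
Setting this equal to −33 kJ gives D = 281 kJ/mol.

D(C-Br) ≈ 281 kJ/mol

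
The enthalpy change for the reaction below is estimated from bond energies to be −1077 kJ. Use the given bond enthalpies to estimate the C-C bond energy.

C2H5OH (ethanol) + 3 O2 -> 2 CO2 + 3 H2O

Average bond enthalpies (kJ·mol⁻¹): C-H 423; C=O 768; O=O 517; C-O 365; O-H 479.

D(C-C) ≈ 359 kJ/mol

Let D be the C-C bond energy.
Σ(broken) = 1×D + 5×423 + 1×365 + 1×479 + 3×517 = 4510 + D
Σ(formed) = 4×768 + 6×479 = 5946
ΔH = Σ(broken) − Σ(formed) = (4510 + D) − (5946) = −1436 + D
Setting this equal to −1077 kJ gives D = 359 kJ/mol.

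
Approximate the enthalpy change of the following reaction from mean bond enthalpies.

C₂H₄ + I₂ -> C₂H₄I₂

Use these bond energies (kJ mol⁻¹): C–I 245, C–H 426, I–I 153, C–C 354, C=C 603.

ΔH ≈ −88 kJ

Bonds broken (reactants):
  C–H: 4 × 426 = 1704
  C=C: 1 × 603 = 603
  I–I: 1 × 153 = 153
  Σ(broken) = 2460 kJ
Bonds formed (products):
  C–C: 1 × 354 = 354
  C–H: 4 × 426 = 1704
  C–I: 2 × 245 = 490
  Σ(formed) = 2548 kJ
ΔH = Σ(broken) − Σ(formed) = 2460 − 2548 = −88 kJ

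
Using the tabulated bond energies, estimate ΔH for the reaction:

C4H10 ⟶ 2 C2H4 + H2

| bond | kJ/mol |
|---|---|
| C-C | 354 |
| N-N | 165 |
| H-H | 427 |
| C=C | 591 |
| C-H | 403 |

Bonds broken (reactants):
  C-C: 3 × 354 = 1062
  C-H: 10 × 403 = 4030
  Σ(broken) = 5092 kJ
Bonds formed (products):
  C-H: 8 × 403 = 3224
  C=C: 2 × 591 = 1182
  H-H: 1 × 427 = 427
  Σ(formed) = 4833 kJ
ΔH = Σ(broken) − Σ(formed) = 5092 − 4833 = +259 kJ

ΔH ≈ +259 kJ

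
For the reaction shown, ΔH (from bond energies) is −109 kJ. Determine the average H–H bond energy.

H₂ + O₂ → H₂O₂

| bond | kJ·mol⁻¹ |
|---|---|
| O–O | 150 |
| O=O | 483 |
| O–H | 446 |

Let D be the H–H bond energy.
Σ(broken) = 1×D + 1×483 = 483 + D
Σ(formed) = 2×446 + 1×150 = 1042
ΔH = Σ(broken) − Σ(formed) = (483 + D) − (1042) = −559 + D
Setting this equal to −109 kJ gives D = 450 kJ/mol.

D(H–H) ≈ 450 kJ/mol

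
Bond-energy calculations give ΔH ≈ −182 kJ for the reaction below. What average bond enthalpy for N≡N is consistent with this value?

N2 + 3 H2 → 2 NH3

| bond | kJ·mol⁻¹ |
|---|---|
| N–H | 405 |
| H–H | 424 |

Let D be the N≡N bond energy.
Σ(broken) = 3×424 + 1×D = 1272 + D
Σ(formed) = 6×405 = 2430
ΔH = Σ(broken) − Σ(formed) = (1272 + D) − (2430) = −1158 + D
Setting this equal to −182 kJ gives D = 976 kJ/mol.

D(N≡N) ≈ 976 kJ/mol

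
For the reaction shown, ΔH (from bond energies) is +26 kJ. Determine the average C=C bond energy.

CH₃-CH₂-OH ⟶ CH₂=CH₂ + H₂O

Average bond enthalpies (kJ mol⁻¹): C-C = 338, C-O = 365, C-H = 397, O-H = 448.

Let D be the C=C bond energy.
Σ(broken) = 1×338 + 5×397 + 1×365 + 1×448 = 3136
Σ(formed) = 4×397 + 1×D + 2×448 = 2484 + D
ΔH = Σ(broken) − Σ(formed) = (3136) − (2484 + D) = +652 − D
Setting this equal to +26 kJ gives D = 626 kJ/mol.

D(C=C) ≈ 626 kJ/mol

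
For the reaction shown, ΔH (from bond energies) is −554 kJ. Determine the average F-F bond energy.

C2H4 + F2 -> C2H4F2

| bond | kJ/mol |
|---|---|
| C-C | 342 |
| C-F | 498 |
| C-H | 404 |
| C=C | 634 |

D(F-F) ≈ 150 kJ/mol

Let D be the F-F bond energy.
Σ(broken) = 4×404 + 1×634 + 1×D = 2250 + D
Σ(formed) = 1×342 + 2×498 + 4×404 = 2954
ΔH = Σ(broken) − Σ(formed) = (2250 + D) − (2954) = −704 + D
Setting this equal to −554 kJ gives D = 150 kJ/mol.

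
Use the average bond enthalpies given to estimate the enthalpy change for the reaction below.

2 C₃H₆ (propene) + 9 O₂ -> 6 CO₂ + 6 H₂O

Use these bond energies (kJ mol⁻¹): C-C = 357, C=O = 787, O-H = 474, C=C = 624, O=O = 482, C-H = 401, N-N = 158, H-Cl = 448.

Bonds broken (reactants):
  C-C: 2 × 357 = 714
  C-H: 12 × 401 = 4812
  C=C: 2 × 624 = 1248
  O=O: 9 × 482 = 4338
  Σ(broken) = 11112 kJ
Bonds formed (products):
  C=O: 12 × 787 = 9444
  O-H: 12 × 474 = 5688
  Σ(formed) = 15132 kJ
ΔH = Σ(broken) − Σ(formed) = 11112 − 15132 = −4020 kJ

ΔH ≈ −4020 kJ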